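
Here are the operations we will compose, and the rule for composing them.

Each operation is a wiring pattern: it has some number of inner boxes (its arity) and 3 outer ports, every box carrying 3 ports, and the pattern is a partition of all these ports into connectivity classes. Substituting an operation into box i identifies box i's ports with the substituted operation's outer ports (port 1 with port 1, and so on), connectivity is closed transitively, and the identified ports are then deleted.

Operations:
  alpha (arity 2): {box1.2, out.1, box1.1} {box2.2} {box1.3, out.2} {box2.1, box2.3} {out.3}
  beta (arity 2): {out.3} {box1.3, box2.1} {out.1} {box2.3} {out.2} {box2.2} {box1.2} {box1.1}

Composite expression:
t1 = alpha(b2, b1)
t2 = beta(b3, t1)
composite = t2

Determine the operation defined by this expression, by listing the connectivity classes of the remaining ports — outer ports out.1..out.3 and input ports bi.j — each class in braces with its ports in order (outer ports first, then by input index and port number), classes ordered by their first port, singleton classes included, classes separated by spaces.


{out.1} {out.2} {out.3} {b1.1, b1.3} {b1.2} {b2.1, b2.2, b3.3} {b2.3} {b3.1} {b3.2}

Two ports join when wires chain via beta-identified ports.
the subtree at alpha composes to {out.1, b2.1, b2.2} {out.2, b2.3} {out.3} {b1.1, b1.3} {b1.2} on (b2, b1); out.j = own outer ports
the subtree at beta composes to {out.1} {out.2} {out.3} {b1.1, b1.3} {b1.2} {b2.1, b2.2, b3.3} {b2.3} {b3.1} {b3.2} on (b3, b2, b1); out.j = own outer ports


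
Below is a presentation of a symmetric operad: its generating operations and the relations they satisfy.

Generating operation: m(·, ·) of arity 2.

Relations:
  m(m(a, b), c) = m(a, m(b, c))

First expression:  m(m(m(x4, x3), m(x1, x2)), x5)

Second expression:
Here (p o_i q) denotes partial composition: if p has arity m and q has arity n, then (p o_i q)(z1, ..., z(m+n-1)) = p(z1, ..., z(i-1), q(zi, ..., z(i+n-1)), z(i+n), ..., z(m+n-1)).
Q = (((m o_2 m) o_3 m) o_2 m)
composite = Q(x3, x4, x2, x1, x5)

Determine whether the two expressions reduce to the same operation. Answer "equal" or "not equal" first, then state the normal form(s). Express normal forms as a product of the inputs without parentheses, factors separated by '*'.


not equal; the first gives x4 * x3 * x1 * x2 * x5 and the second x3 * x4 * x2 * x1 * x5

The first expression, normalized: x4 * x3 * x1 * x2 * x5
The second expression, normalized: x3 * x4 * x2 * x1 * x5
They disagree, so not equal.


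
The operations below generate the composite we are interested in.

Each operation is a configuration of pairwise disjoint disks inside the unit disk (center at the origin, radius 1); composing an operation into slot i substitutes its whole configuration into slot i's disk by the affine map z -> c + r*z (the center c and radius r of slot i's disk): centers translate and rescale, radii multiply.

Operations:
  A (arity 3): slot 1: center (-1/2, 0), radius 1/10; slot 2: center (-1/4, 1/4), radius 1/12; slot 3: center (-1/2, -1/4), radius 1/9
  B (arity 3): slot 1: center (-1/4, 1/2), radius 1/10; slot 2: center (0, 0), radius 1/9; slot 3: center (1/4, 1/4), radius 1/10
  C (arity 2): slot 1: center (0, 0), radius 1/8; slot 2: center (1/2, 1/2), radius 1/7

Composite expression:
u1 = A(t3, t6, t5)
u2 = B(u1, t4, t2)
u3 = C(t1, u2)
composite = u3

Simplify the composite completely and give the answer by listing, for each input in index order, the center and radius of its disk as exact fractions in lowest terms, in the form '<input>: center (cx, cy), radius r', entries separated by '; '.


t1: center (0, 0), radius 1/8; t2: center (15/28, 15/28), radius 1/70; t3: center (16/35, 4/7), radius 1/700; t4: center (1/2, 1/2), radius 1/63; t5: center (16/35, 159/280), radius 1/630; t6: center (129/280, 23/40), radius 1/840

Nesting under C composes maps z -> c + r*z down each t-path.
input t1: applying the 1 nested substitution gives center (0, 0), radius 1/8
input t3: applying the 3 nested substitutions gives center (16/35, 4/7), radius 1/700
input t6: applying the 3 nested substitutions gives center (129/280, 23/40), radius 1/840
input t5: applying the 3 nested substitutions gives center (16/35, 159/280), radius 1/630
input t4: applying the 2 nested substitutions gives center (1/2, 1/2), radius 1/63
input t2: applying the 2 nested substitutions gives center (15/28, 15/28), radius 1/70


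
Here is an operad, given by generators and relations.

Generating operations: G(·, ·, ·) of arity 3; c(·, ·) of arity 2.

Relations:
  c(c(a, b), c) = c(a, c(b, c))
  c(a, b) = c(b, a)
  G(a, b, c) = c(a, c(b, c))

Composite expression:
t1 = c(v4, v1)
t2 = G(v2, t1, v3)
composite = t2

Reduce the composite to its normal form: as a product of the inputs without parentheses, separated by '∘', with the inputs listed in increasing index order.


v1 ∘ v2 ∘ v3 ∘ v4

Key point: G commutes, so take the v-inputs in any fixed order.
c(v4, v1) collapses to v4 ∘ v1
G(v2, c(v4, v1), v3) collapses to v2 ∘ v4 ∘ v1 ∘ v3
sorting the factors by input index: v1 ∘ v2 ∘ v3 ∘ v4


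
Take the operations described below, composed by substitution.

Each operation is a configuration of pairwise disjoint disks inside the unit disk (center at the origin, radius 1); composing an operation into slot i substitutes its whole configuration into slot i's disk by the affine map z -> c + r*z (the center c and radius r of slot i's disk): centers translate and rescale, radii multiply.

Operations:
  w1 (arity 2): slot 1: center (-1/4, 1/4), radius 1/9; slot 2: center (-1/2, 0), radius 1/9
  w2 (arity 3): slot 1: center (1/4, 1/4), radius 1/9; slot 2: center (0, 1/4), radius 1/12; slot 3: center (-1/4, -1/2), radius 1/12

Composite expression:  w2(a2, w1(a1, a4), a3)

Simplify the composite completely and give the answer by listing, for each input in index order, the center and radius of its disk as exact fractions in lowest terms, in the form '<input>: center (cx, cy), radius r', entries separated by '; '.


a1: center (-1/48, 13/48), radius 1/108; a2: center (1/4, 1/4), radius 1/9; a3: center (-1/4, -1/2), radius 1/12; a4: center (-1/24, 1/4), radius 1/108

Nesting under w2 composes maps z -> c + r*z down each a-path.
a2: after 1 affine step, its disk has center (1/4, 1/4), radius 1/9
a1: after 2 affine steps, its disk has center (-1/48, 13/48), radius 1/108
a4: after 2 affine steps, its disk has center (-1/24, 1/4), radius 1/108
a3: after 1 affine step, its disk has center (-1/4, -1/2), radius 1/12


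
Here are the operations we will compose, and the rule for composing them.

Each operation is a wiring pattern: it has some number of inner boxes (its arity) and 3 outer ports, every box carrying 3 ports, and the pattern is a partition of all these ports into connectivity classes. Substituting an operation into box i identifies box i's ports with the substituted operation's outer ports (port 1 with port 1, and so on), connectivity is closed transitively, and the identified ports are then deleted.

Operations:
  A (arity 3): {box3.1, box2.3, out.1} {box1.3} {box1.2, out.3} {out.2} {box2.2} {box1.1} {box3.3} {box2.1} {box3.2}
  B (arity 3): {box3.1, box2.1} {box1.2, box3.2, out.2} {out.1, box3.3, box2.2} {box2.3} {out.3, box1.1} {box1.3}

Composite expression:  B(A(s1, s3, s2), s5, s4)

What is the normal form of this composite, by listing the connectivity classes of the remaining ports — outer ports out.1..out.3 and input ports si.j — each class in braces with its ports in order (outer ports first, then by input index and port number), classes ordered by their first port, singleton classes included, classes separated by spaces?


Treat the ports identified at B as solder joints: merge, then drop.
after A, the pattern on (s1, s3, s2) reads {out.1, s2.1, s3.3} {out.2} {out.3, s1.2} {s1.1} {s1.3} {s2.2} {s2.3} {s3.1} {s3.2} (out.j = its outer ports)
after B, the pattern on (s1, s3, s2, s5, s4) reads {out.1, s4.3, s5.2} {out.2, s4.2} {out.3, s2.1, s3.3} {s1.1} {s1.2} {s1.3} {s2.2} {s2.3} {s3.1} {s3.2} {s4.1, s5.1} {s5.3} (out.j = its outer ports)

{out.1, s4.3, s5.2} {out.2, s4.2} {out.3, s2.1, s3.3} {s1.1} {s1.2} {s1.3} {s2.2} {s2.3} {s3.1} {s3.2} {s4.1, s5.1} {s5.3}


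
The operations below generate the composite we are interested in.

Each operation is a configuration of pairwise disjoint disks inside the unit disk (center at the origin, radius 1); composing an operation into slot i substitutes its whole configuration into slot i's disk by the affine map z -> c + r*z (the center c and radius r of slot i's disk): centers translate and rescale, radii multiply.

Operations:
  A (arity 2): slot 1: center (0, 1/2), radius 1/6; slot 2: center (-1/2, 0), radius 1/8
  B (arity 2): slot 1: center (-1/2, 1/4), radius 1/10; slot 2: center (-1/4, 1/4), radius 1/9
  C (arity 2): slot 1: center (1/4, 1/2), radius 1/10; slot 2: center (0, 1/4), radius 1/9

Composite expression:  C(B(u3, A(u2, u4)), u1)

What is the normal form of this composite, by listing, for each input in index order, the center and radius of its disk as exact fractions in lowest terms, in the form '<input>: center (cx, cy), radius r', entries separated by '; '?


u1: center (0, 1/4), radius 1/9; u2: center (9/40, 191/360), radius 1/540; u3: center (1/5, 21/40), radius 1/100; u4: center (79/360, 21/40), radius 1/720


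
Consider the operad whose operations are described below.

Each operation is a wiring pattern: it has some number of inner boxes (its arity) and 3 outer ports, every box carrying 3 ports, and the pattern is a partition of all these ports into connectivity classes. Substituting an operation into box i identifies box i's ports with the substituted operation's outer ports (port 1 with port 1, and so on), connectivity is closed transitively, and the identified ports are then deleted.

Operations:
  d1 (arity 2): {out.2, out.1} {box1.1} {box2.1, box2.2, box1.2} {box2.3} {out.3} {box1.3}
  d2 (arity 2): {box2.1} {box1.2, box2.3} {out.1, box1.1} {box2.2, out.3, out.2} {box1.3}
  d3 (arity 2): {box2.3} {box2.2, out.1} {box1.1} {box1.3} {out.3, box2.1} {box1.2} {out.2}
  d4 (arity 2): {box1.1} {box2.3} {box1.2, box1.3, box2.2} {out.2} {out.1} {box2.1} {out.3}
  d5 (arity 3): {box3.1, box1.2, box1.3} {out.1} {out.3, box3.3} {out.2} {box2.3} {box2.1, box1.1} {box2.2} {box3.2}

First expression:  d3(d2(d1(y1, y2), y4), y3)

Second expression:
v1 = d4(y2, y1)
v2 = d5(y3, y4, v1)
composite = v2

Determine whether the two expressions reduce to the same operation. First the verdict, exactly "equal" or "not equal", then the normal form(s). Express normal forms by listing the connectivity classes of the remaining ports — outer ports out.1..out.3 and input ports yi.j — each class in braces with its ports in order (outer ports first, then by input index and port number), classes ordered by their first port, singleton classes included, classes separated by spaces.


not equal — first {out.1, y3.2} {out.2} {out.3, y3.1} {y1.1} {y1.2, y2.1, y2.2} {y1.3} {y2.3} {y3.3} {y4.1} {y4.2} {y4.3}, second {out.1} {out.2} {out.3} {y1.1} {y1.2, y2.2, y2.3} {y1.3} {y2.1} {y3.1, y4.1} {y3.2, y3.3} {y4.2} {y4.3}

In normal form, the first expression is {out.1, y3.2} {out.2} {out.3, y3.1} {y1.1} {y1.2, y2.1, y2.2} {y1.3} {y2.3} {y3.3} {y4.1} {y4.2} {y4.3}
In normal form, the second expression is {out.1} {out.2} {out.3} {y1.1} {y1.2, y2.2, y2.3} {y1.3} {y2.1} {y3.1, y4.1} {y3.2, y3.3} {y4.2} {y4.3}
They disagree, so not equal.


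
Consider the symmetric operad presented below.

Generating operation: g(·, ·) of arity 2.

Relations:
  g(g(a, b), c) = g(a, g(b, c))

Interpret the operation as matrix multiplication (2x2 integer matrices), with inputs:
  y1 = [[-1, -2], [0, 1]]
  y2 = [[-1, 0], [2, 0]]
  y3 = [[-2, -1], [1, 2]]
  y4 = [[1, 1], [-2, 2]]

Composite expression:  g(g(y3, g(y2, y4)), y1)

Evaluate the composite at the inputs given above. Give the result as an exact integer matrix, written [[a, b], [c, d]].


g(y2, y4) = [[-1, -1], [2, 2]]
g(y3, g(y2, y4)) = [[0, 0], [3, 3]]
g(g(y3, g(y2, y4)), y1) = [[0, 0], [-3, -3]]

[[0, 0], [-3, -3]]


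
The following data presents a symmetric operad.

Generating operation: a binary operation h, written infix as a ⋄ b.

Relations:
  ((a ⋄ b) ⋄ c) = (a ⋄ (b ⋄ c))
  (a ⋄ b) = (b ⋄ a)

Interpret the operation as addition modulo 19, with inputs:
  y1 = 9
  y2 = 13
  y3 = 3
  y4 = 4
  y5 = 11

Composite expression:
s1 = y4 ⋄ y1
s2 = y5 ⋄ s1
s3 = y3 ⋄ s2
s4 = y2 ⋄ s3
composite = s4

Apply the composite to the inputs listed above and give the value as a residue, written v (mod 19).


2 (mod 19)


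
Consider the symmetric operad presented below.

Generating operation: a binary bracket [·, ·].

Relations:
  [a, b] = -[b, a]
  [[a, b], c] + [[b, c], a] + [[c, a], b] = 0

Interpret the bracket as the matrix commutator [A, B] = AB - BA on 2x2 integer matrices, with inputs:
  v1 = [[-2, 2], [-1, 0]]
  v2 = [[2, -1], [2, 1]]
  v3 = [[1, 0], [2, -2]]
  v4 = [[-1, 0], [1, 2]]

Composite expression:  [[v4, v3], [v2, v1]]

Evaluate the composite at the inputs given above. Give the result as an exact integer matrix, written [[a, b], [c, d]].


[[0, 0], [-54, 0]]


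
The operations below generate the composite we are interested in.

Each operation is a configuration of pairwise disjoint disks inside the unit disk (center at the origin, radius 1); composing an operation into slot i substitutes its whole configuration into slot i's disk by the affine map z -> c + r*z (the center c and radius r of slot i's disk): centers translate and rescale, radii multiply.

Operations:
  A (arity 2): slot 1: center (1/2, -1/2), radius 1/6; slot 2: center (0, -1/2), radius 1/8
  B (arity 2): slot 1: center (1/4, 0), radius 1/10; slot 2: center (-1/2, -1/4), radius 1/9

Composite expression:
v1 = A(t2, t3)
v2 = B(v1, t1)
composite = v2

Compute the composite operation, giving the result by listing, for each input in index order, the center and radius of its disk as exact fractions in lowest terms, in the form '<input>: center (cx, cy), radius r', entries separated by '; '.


Below B, radii multiply path by path; the t-disk centers shift.
tracing t2 down its 2-map path: center (3/10, -1/20), radius 1/60
tracing t3 down its 2-map path: center (1/4, -1/20), radius 1/80
tracing t1 down its 1-map path: center (-1/2, -1/4), radius 1/9

t1: center (-1/2, -1/4), radius 1/9; t2: center (3/10, -1/20), radius 1/60; t3: center (1/4, -1/20), radius 1/80


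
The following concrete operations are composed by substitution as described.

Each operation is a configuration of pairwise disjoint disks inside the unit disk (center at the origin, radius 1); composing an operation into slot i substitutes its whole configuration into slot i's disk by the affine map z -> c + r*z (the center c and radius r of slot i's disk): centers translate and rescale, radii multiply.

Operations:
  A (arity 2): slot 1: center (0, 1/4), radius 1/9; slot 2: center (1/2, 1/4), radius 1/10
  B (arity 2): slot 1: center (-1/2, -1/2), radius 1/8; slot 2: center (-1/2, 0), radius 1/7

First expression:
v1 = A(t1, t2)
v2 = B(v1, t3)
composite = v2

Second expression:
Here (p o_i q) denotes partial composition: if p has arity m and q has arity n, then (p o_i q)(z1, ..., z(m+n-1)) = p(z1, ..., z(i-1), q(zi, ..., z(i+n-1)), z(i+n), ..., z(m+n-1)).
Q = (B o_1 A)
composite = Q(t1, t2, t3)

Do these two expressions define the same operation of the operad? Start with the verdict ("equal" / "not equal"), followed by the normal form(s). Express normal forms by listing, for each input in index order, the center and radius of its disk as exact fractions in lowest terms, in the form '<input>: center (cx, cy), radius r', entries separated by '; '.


equal — both sides give t1: center (-1/2, -15/32), radius 1/72; t2: center (-7/16, -15/32), radius 1/80; t3: center (-1/2, 0), radius 1/7

Reducing the first expression gives t1: center (-1/2, -15/32), radius 1/72; t2: center (-7/16, -15/32), radius 1/80; t3: center (-1/2, 0), radius 1/7
Reducing the second expression gives t1: center (-1/2, -15/32), radius 1/72; t2: center (-7/16, -15/32), radius 1/80; t3: center (-1/2, 0), radius 1/7
Same normal form: equal.


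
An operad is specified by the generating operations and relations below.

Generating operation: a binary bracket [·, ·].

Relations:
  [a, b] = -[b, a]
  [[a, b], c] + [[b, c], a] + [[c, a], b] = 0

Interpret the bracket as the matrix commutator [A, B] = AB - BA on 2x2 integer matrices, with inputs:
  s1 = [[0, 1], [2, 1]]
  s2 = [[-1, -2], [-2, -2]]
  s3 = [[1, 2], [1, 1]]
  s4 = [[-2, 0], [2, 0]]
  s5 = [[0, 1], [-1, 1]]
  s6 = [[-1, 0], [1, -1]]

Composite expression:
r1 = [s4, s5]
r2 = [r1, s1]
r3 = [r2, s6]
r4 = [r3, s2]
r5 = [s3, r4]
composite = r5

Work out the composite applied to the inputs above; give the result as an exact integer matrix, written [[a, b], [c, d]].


[s4, s5] = [[-2, -2], [-4, 2]]
[[s4, s5], s1] = [[0, -6], [12, 0]]
[[[s4, s5], s1], s6] = [[-6, 0], [0, 6]]
[[[[s4, s5], s1], s6], s2] = [[0, 24], [-24, 0]]
[s3, [[[[s4, s5], s1], s6], s2]] = [[-72, 0], [0, 72]]

[[-72, 0], [0, 72]]


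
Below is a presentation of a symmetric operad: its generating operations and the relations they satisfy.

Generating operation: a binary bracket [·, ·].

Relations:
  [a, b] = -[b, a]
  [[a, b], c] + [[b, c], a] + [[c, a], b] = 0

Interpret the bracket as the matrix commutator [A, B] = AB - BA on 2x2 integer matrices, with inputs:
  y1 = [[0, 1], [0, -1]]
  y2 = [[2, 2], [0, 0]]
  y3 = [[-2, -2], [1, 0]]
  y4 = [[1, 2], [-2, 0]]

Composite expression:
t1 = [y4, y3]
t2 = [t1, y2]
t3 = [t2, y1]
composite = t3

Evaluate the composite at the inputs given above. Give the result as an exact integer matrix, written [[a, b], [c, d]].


[[-6, 0], [6, 6]]


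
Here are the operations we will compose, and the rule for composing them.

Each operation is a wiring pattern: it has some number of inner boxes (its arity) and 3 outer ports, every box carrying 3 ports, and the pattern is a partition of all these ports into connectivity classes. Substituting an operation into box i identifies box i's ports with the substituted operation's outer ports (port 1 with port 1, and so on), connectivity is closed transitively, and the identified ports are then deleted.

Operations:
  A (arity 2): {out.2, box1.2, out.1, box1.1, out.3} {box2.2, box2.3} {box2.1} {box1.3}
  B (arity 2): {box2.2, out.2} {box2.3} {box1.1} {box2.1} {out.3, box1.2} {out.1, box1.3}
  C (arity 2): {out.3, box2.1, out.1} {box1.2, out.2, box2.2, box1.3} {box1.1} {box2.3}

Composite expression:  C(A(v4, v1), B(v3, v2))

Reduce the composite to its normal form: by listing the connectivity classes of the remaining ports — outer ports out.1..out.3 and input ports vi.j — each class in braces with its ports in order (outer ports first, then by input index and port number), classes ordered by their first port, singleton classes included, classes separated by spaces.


{out.1, out.3, v3.3} {out.2, v2.2, v4.1, v4.2} {v1.1} {v1.2, v1.3} {v2.1} {v2.3} {v3.1} {v3.2} {v4.3}

Substituting into C glues patterns; closure does the rest.
the subtree at A composes to {out.1, out.2, out.3, v4.1, v4.2} {v1.1} {v1.2, v1.3} {v4.3} on (v4, v1); out.j = own outer ports
the subtree at B composes to {out.1, v3.3} {out.2, v2.2} {out.3, v3.2} {v2.1} {v2.3} {v3.1} on (v3, v2); out.j = own outer ports
the subtree at C composes to {out.1, out.3, v3.3} {out.2, v2.2, v4.1, v4.2} {v1.1} {v1.2, v1.3} {v2.1} {v2.3} {v3.1} {v3.2} {v4.3} on (v4, v1, v3, v2); out.j = own outer ports


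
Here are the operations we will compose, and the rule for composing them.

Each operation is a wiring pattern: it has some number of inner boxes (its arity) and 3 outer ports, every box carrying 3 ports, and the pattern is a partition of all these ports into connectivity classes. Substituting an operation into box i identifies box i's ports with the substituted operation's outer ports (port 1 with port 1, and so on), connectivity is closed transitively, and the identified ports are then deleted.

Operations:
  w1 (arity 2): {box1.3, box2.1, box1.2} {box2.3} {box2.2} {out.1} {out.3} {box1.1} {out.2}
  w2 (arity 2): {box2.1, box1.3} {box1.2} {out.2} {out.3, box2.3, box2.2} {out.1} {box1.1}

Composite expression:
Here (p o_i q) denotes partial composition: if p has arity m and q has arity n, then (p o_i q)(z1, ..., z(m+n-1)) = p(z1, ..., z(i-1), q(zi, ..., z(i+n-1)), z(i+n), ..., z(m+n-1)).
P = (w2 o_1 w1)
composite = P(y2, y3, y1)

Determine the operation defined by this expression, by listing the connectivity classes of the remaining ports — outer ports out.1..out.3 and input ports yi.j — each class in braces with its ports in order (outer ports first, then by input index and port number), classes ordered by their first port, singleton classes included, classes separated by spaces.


{out.1} {out.2} {out.3, y1.2, y1.3} {y1.1} {y2.1} {y2.2, y2.3, y3.1} {y3.2} {y3.3}

Two ports join when wires chain via w2-identified ports.
composing w1 on (y2, y3), with out.j its own outer ports: {out.1} {out.2} {out.3} {y2.1} {y2.2, y2.3, y3.1} {y3.2} {y3.3}
composing w2 on (y2, y3, y1), with out.j its own outer ports: {out.1} {out.2} {out.3, y1.2, y1.3} {y1.1} {y2.1} {y2.2, y2.3, y3.1} {y3.2} {y3.3}


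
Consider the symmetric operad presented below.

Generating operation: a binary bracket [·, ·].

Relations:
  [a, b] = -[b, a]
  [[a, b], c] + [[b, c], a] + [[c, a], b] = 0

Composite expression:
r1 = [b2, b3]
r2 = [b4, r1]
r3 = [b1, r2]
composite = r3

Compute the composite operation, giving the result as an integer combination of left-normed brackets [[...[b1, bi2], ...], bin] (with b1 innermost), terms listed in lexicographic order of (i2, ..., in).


Expand each bracket as ab - ba; the b1-initial words give the coefficients.
Composite bracket: [b1, [b4, [b2, b3]]]
Expanding via [a, b] = ab - ba: 8 signed words (2^3 = 8).
Coefficients come from the b1-initial words:
  from b1b2b3b4, sign -1: term -[[[b1, b2], b3], b4]
  from b1b3b2b4, sign +1: term +[[[b1, b3], b2], b4]
  from b1b4b2b3, sign +1: term +[[[b1, b4], b2], b3]
  from b1b4b3b2, sign -1: term -[[[b1, b4], b3], b2]

-[[[b1, b2], b3], b4] + [[[b1, b3], b2], b4] + [[[b1, b4], b2], b3] - [[[b1, b4], b3], b2]


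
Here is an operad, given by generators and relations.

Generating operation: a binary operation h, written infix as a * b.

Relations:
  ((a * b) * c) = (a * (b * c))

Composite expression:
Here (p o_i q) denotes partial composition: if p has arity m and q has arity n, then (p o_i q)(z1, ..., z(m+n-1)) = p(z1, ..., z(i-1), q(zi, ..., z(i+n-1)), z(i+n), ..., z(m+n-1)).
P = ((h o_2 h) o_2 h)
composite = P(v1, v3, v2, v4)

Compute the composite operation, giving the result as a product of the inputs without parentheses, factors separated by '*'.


v1 * v3 * v2 * v4

All parenthesizations of h agree; list the v-inputs left to right.
(v3 * v2) collapses to v3 * v2
((v3 * v2) * v4) collapses to v3 * v2 * v4
(v1 * ((v3 * v2) * v4)) collapses to v1 * v3 * v2 * v4


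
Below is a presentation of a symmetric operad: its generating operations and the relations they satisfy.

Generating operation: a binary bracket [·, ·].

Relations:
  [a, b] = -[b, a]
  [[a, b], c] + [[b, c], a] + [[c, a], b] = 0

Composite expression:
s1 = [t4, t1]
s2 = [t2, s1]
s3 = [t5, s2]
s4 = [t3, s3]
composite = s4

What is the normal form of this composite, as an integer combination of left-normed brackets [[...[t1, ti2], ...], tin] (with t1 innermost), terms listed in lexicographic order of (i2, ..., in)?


[[[[t1, t4], t2], t5], t3]

In the tensor algebra, words opening t1 carry the t1-anchored form.
Composite bracket: [t3, [t5, [t2, [t4, t1]]]]
Each bracket splits as ab - ba, giving 16 signed words (2^4 = 16).
Collect the words opening with t1:
  word t1t4t2t5t3 has sign +1, contributing +[[[[t1, t4], t2], t5], t3]


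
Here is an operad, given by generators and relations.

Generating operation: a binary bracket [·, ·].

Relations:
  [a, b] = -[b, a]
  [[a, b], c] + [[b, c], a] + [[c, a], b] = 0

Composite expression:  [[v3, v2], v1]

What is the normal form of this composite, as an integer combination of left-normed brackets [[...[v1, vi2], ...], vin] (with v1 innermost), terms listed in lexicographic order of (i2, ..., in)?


[[v1, v2], v3] - [[v1, v3], v2]

Left-normed coefficients sit on the v1-initial expansion words.
Composite bracket: [[v3, v2], v1]
Expanding via [a, b] = ab - ba: 4 signed words (2^2 = 4).
Coefficients come from the v1-initial words:
  v1v2v3 appears with sign +1, giving the term +[[v1, v2], v3]
  v1v3v2 appears with sign -1, giving the term -[[v1, v3], v2]


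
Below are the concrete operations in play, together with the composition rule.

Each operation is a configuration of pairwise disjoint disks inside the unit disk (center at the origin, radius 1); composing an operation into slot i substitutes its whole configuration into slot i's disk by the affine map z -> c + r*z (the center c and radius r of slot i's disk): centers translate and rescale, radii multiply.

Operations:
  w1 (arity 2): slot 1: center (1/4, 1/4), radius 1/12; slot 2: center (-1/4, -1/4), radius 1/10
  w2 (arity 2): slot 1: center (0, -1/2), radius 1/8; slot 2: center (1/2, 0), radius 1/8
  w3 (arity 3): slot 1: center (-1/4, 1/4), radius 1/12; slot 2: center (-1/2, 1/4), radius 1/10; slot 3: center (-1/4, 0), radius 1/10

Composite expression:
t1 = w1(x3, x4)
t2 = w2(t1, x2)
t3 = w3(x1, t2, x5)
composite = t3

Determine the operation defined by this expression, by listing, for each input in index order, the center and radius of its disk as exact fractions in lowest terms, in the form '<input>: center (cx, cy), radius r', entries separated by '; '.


x1: center (-1/4, 1/4), radius 1/12; x2: center (-9/20, 1/4), radius 1/80; x3: center (-159/320, 13/64), radius 1/960; x4: center (-161/320, 63/320), radius 1/800; x5: center (-1/4, 0), radius 1/10

Nesting under w3 composes maps z -> c + r*z down each x-path.
tracing x1 down its 1-map path: center (-1/4, 1/4), radius 1/12
tracing x3 down its 3-map path: center (-159/320, 13/64), radius 1/960
tracing x4 down its 3-map path: center (-161/320, 63/320), radius 1/800
tracing x2 down its 2-map path: center (-9/20, 1/4), radius 1/80
tracing x5 down its 1-map path: center (-1/4, 0), radius 1/10


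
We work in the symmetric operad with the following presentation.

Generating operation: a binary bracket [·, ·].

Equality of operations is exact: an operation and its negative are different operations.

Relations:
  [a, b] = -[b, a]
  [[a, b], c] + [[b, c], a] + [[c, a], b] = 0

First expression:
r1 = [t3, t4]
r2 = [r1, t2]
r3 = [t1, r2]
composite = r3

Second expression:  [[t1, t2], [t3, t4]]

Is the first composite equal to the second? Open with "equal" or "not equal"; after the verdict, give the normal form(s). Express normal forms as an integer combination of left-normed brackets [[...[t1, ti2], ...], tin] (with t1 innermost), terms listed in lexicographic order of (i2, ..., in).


not equal; first: -[[[t1, t2], t3], t4] + [[[t1, t2], t4], t3] + [[[t1, t3], t4], t2] - [[[t1, t4], t3], t2]; second: [[[t1, t2], t3], t4] - [[[t1, t2], t4], t3]

The first composite normalizes to -[[[t1, t2], t3], t4] + [[[t1, t2], t4], t3] + [[[t1, t3], t4], t2] - [[[t1, t4], t3], t2]
The second composite normalizes to [[[t1, t2], t3], t4] - [[[t1, t2], t4], t3]
The normal forms differ: not equal.


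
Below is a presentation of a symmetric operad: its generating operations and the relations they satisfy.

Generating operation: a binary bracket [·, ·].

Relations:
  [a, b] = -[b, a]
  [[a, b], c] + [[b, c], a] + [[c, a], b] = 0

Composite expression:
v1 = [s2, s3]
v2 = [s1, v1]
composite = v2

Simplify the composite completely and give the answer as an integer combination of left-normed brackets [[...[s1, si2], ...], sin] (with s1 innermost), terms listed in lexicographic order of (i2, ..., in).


[[s1, s2], s3] - [[s1, s3], s2]


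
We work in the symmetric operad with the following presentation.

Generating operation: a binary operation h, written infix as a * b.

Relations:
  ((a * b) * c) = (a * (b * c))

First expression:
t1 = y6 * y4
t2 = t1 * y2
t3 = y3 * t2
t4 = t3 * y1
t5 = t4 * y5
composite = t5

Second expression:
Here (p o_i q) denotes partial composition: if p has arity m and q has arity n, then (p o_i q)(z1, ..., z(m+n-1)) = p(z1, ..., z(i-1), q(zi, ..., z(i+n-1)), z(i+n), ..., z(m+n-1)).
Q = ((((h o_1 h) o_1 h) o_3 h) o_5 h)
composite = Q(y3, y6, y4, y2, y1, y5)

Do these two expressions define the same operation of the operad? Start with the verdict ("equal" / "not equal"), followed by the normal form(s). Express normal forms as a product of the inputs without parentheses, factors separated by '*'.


equal: each reduces to y3 * y6 * y4 * y2 * y1 * y5

Reducing the first expression gives y3 * y6 * y4 * y2 * y1 * y5
Reducing the second expression gives y3 * y6 * y4 * y2 * y1 * y5
One common form — equal.


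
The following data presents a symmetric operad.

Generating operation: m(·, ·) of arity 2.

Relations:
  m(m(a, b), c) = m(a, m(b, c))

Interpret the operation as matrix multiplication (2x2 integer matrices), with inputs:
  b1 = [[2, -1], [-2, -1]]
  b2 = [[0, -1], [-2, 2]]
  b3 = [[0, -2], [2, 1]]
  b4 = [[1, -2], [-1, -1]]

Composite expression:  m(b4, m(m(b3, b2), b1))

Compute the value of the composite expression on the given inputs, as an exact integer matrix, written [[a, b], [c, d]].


[[24, -4], [-12, -2]]

m(b3, b2) = [[4, -4], [-2, 0]]
m(m(b3, b2), b1) = [[16, 0], [-4, 2]]
m(b4, m(m(b3, b2), b1)) = [[24, -4], [-12, -2]]


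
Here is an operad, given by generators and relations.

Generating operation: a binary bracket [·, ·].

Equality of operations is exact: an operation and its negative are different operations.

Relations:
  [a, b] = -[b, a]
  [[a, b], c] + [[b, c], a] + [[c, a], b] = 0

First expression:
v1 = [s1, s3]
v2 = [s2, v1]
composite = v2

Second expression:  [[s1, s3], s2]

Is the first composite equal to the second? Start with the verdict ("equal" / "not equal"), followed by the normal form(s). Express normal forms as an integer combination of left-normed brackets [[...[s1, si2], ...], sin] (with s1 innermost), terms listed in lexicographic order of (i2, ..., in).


not equal; first: -[[s1, s3], s2]; second: [[s1, s3], s2]


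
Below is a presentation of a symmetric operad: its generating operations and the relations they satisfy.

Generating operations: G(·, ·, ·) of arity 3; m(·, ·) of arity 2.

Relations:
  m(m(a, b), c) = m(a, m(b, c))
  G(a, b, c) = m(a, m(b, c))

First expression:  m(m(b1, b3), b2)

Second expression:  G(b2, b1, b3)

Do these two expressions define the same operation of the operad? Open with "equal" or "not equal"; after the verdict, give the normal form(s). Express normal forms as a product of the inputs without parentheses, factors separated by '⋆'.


not equal; first: b1 ⋆ b3 ⋆ b2; second: b2 ⋆ b1 ⋆ b3


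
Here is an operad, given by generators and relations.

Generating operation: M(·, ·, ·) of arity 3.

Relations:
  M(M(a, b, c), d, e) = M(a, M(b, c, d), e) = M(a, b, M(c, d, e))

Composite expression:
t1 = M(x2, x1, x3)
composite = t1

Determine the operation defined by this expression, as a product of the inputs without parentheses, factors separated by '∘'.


x2 ∘ x1 ∘ x3


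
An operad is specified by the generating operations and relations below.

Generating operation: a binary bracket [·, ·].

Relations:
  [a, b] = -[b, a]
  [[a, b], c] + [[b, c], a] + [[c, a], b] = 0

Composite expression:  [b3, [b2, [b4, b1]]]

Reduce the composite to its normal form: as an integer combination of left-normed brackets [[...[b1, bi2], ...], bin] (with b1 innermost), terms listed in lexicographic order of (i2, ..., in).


-[[[b1, b4], b2], b3]

In the tensor algebra, words opening b1 carry the b1-anchored form.
Composite bracket: [b3, [b2, [b4, b1]]]
Under [a, b] = ab - ba we get 8 signed associative words (2^3 = 8).
Only words starting with b1 matter:
  b1b4b2b3 appears with sign -1, giving the term -[[[b1, b4], b2], b3]


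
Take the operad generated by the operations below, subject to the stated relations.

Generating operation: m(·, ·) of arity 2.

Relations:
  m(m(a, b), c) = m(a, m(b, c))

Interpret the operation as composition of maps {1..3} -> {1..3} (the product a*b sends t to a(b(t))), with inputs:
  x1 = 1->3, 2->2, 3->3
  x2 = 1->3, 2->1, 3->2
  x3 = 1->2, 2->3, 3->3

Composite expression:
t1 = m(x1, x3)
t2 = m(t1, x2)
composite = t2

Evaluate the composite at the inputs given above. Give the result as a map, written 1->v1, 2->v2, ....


1->3, 2->2, 3->3

m(x1, x3) = 1->2, 2->3, 3->3
m(m(x1, x3), x2) = 1->3, 2->2, 3->3


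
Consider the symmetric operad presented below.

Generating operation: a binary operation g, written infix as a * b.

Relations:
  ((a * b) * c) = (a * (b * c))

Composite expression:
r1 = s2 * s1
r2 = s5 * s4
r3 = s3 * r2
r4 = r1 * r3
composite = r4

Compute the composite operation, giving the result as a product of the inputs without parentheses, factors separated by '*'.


s2 * s1 * s3 * s5 * s4

Key point: g is associative — brackets drop, the s-order remains.
(s2 * s1) flattens to s2 * s1
(s5 * s4) flattens to s5 * s4
(s3 * (s5 * s4)) flattens to s3 * s5 * s4
((s2 * s1) * (s3 * (s5 * s4))) flattens to s2 * s1 * s3 * s5 * s4


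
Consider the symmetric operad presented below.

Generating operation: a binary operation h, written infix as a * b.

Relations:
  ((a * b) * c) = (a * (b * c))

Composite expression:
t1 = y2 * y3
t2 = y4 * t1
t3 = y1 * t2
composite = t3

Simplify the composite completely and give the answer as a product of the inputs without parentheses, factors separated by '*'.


All parenthesizations of h agree; list the y-inputs left to right.
(y2 * y3) linearizes to y2 * y3
(y4 * (y2 * y3)) linearizes to y4 * y2 * y3
(y1 * (y4 * (y2 * y3))) linearizes to y1 * y4 * y2 * y3

y1 * y4 * y2 * y3


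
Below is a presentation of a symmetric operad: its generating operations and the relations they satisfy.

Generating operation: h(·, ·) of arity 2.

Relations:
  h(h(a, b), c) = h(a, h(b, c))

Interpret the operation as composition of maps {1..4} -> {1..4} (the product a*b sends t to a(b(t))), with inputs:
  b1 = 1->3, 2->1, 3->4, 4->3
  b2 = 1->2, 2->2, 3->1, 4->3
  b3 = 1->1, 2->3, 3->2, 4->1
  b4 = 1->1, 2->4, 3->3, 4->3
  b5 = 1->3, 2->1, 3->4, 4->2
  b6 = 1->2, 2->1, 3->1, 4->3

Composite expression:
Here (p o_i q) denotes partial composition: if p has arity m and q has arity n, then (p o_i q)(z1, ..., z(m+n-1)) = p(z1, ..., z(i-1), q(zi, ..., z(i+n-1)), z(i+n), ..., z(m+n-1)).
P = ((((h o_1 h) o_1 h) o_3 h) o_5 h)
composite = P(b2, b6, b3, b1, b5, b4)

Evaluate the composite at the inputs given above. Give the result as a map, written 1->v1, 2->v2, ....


h(b2, b6) = 1->2, 2->2, 3->2, 4->1
h(b3, b1) = 1->2, 2->1, 3->1, 4->2
h(h(b2, b6), h(b3, b1)) = 1->2, 2->2, 3->2, 4->2
h(b5, b4) = 1->3, 2->2, 3->4, 4->4
h(h(h(b2, b6), h(b3, b1)), h(b5, b4)) = 1->2, 2->2, 3->2, 4->2

1->2, 2->2, 3->2, 4->2


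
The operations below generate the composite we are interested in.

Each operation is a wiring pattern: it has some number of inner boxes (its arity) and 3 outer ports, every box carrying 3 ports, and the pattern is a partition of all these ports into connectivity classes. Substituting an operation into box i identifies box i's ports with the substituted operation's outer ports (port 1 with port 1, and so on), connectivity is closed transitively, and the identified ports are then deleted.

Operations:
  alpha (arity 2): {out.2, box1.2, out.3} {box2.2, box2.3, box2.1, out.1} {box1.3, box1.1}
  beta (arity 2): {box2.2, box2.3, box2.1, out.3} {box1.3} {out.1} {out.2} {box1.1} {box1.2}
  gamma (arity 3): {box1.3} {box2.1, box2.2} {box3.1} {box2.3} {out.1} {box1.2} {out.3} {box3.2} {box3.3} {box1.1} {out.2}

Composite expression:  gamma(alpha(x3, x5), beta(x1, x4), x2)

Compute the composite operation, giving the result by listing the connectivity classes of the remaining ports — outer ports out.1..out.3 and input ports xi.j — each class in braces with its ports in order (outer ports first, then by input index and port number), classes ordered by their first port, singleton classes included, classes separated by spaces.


{out.1} {out.2} {out.3} {x1.1} {x1.2} {x1.3} {x2.1} {x2.2} {x2.3} {x3.1, x3.3} {x3.2} {x4.1, x4.2, x4.3} {x5.1, x5.2, x5.3}

Connectivity passes through glued gamma-boundaries; trace each wire chain.
after alpha, the pattern on (x3, x5) reads {out.1, x5.1, x5.2, x5.3} {out.2, out.3, x3.2} {x3.1, x3.3} (out.j = its outer ports)
after beta, the pattern on (x1, x4) reads {out.1} {out.2} {out.3, x4.1, x4.2, x4.3} {x1.1} {x1.2} {x1.3} (out.j = its outer ports)
after gamma, the pattern on (x3, x5, x1, x4, x2) reads {out.1} {out.2} {out.3} {x1.1} {x1.2} {x1.3} {x2.1} {x2.2} {x2.3} {x3.1, x3.3} {x3.2} {x4.1, x4.2, x4.3} {x5.1, x5.2, x5.3} (out.j = its outer ports)


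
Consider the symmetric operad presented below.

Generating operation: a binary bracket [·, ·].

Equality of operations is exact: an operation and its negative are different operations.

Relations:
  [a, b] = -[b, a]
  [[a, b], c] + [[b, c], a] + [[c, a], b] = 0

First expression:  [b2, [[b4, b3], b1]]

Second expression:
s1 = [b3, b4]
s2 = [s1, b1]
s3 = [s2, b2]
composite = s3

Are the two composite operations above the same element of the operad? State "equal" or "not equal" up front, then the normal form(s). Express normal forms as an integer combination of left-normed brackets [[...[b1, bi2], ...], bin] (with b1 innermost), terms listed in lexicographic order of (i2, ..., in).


equal — both sides give -[[[b1, b3], b4], b2] + [[[b1, b4], b3], b2]

Reducing the first expression gives -[[[b1, b3], b4], b2] + [[[b1, b4], b3], b2]
Reducing the second expression gives -[[[b1, b3], b4], b2] + [[[b1, b4], b3], b2]
Both agree, so they are equal.


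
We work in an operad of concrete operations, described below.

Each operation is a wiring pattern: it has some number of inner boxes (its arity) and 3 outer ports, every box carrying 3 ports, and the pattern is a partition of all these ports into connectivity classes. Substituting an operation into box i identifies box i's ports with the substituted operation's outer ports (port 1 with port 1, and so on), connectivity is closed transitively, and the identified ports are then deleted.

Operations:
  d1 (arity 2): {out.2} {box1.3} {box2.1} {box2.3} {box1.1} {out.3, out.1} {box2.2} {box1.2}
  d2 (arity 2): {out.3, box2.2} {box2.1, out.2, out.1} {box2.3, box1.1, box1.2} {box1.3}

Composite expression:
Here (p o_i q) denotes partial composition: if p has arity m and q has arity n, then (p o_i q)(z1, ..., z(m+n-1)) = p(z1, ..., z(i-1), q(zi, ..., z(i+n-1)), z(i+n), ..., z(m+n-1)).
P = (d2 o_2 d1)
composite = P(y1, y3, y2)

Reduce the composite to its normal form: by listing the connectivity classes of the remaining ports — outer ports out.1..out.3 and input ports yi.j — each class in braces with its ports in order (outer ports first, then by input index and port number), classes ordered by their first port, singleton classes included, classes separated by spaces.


{out.1, out.2, y1.1, y1.2} {out.3} {y1.3} {y2.1} {y2.2} {y2.3} {y3.1} {y3.2} {y3.3}

After gluing at d2, chains via deleted ports link the y-ports.
d1 over (y3, y2) gives {out.1, out.3} {out.2} {y2.1} {y2.2} {y2.3} {y3.1} {y3.2} {y3.3}, out.j being that stage's outer ports
d2 over (y1, y3, y2) gives {out.1, out.2, y1.1, y1.2} {out.3} {y1.3} {y2.1} {y2.2} {y2.3} {y3.1} {y3.2} {y3.3}, out.j being that stage's outer ports


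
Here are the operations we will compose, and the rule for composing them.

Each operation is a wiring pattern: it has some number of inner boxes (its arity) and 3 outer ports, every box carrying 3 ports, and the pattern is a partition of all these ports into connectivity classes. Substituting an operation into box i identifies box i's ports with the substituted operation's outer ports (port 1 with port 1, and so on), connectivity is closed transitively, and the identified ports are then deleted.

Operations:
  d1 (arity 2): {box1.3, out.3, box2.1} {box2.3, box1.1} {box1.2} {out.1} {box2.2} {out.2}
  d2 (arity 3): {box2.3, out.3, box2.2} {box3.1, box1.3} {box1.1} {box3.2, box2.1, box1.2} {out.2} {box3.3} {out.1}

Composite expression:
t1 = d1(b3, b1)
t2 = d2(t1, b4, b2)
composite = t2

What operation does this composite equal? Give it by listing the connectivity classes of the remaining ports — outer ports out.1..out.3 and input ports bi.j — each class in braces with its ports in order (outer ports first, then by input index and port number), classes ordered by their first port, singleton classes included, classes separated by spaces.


{out.1} {out.2} {out.3, b4.2, b4.3} {b1.1, b2.1, b3.3} {b1.2} {b1.3, b3.1} {b2.2, b4.1} {b2.3} {b3.2}

Treat the ports identified at d2 as solder joints: merge, then drop.
the subtree at d1 composes to {out.1} {out.2} {out.3, b1.1, b3.3} {b1.2} {b1.3, b3.1} {b3.2} on (b3, b1); out.j = own outer ports
the subtree at d2 composes to {out.1} {out.2} {out.3, b4.2, b4.3} {b1.1, b2.1, b3.3} {b1.2} {b1.3, b3.1} {b2.2, b4.1} {b2.3} {b3.2} on (b3, b1, b4, b2); out.j = own outer ports
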